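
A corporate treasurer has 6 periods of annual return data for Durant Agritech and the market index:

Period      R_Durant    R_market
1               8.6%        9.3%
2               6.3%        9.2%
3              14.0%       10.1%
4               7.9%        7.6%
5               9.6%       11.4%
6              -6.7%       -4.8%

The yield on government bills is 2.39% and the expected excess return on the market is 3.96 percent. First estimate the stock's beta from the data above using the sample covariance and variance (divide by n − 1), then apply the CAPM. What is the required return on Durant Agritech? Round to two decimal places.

6.78%

Mean R_i = (8.6 + 6.3 + 14.0 + 7.9 + 9.6 − 6.7) / 6 = 6.6167%
Mean R_m = (9.3 + 9.2 + 10.1 + 7.6 + 11.4 − 4.8) / 6 = 7.1333%
Σ(R_i − R̄_i)(R_m − R̄_m) = 197.7867  ⇒  Cov = 197.7867 / 5 = 39.5573
Σ(R_m − R̄_m)² = 178.5933  ⇒  Var(R_m) = 178.5933 / 5 = 35.7187
β = Cov / Var(R_m) = 39.5573 / 35.7187 = 1.1075
E(R) = R_f + β × MRP = 2.39% + 1.1075 × 3.96% = 6.78%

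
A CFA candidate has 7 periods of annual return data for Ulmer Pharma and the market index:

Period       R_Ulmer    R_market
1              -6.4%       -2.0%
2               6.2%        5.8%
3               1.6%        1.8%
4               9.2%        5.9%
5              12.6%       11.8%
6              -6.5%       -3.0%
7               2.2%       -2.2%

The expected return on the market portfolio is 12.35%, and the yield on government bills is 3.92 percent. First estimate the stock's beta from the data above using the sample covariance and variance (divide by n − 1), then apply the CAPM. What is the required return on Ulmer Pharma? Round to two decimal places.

14.13%

Mean R_i = (-6.4 + 6.2 + 1.6 + 9.2 + 12.6 − 6.5 + 2.2) / 7 = 2.7000%
Mean R_m = (-2.0 + 5.8 + 1.8 + 5.9 + 11.8 − 3.0 − 2.2) / 7 = 2.5857%
Σ(R_i − R̄_i)(R_m − R̄_m) = 220.3900  ⇒  Cov = 220.3900 / 6 = 36.7317
Σ(R_m − R̄_m)² = 181.9686  ⇒  Var(R_m) = 181.9686 / 6 = 30.3281
β = Cov / Var(R_m) = 36.7317 / 30.3281 = 1.2111
MRP = 12.35% − 3.92% = 8.43%
E(R) = R_f + β × MRP = 3.92% + 1.2111 × 8.43% = 14.13%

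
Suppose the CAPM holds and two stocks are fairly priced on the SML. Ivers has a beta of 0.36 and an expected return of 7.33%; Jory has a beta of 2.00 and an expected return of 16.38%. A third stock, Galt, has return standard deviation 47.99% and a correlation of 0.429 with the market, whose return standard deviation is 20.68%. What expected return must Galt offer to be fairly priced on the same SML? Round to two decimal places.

MRP = (16.38% − 7.33%) / (2.00 − 0.36) = 5.5183%
R_f = 7.33% − 0.36 × 5.5183% = 5.3434%
β_Galt = ρ·σ_i/σ_m = 0.429 × 47.99 / 20.68 = 0.9955
E(R_Galt) = R_f + β × MRP = 5.3434% + 0.9955 × 5.5183% = 10.84%

10.84%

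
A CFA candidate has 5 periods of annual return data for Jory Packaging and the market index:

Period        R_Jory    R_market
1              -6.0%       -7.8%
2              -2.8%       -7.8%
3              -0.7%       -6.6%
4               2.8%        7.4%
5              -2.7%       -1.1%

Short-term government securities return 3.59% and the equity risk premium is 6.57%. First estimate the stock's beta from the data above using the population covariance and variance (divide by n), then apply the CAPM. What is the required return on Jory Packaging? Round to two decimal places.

6.17%

Mean R_i = (-6.0 − 2.8 − 0.7 + 2.8 − 2.7) / 5 = -1.8800%
Mean R_m = (-7.8 − 7.8 − 6.6 + 7.4 − 1.1) / 5 = -3.1800%
Σ(R_i − R̄_i)(R_m − R̄_m) = 67.0580  ⇒  Cov = 67.0580 / 5 = 13.4116
Σ(R_m − R̄_m)² = 170.6480  ⇒  Var(R_m) = 170.6480 / 5 = 34.1296
β = Cov / Var(R_m) = 13.4116 / 34.1296 = 0.3930
E(R) = R_f + β × MRP = 3.59% + 0.3930 × 6.57% = 6.17%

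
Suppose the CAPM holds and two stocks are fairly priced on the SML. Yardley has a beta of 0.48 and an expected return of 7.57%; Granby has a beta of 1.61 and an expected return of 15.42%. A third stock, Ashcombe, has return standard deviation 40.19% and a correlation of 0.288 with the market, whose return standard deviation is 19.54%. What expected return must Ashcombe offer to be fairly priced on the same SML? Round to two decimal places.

MRP = (15.42% − 7.57%) / (1.61 − 0.48) = 6.9469%
R_f = 7.57% − 0.48 × 6.9469% = 4.2355%
β_Ashcombe = ρ·σ_i/σ_m = 0.288 × 40.19 / 19.54 = 0.5924
E(R_Ashcombe) = R_f + β × MRP = 4.2355% + 0.5924 × 6.9469% = 8.35%

8.35%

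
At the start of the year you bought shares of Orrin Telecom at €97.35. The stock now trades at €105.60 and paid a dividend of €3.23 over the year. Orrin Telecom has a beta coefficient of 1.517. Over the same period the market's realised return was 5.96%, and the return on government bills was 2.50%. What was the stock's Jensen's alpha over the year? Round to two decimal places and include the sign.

Realised HPR = (P1 + D1 − P0) / P0 = (105.60 + 3.23 − 97.35) / 97.35 = 11.48 / 97.35 = 11.7925%
MRP = 5.96% − 2.50% = 3.46%
CAPM required = R_f + β·MRP = 2.50% + 1.517 × 3.46% = 7.74882%
α = realised − required = 11.7925% − 7.74882% = +4.04%

+4.04%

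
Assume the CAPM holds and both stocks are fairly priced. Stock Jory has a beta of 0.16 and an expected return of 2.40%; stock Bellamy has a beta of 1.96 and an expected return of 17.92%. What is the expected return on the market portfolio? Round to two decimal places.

Both satisfy E(R) = R_f + β·MRP, so the slope of the SML is
MRP = (17.92% − 2.40%) / (1.96 − 0.16) = 15.52% / 1.80 = 8.6222%
R_f = E(R_Jory) − β_Jory·MRP = 2.40% − 0.16 × 8.6222% = 1.0204%
E(R_m) = R_f + MRP = 1.0204% + 8.6222% = 9.64%

9.64%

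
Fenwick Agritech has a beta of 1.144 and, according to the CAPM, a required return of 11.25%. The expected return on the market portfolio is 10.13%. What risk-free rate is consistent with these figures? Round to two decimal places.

2.35%

E(R) = R_f + β(E(R_m) − R_f) = R_f(1 − β) + β·E(R_m)
11.25% = R_f × (1 − 1.144) + 1.144 × 10.13%
11.25% = R_f × -0.144 + 11.58872%
R_f = (11.25% − 11.58872%) / -0.144 = 2.35%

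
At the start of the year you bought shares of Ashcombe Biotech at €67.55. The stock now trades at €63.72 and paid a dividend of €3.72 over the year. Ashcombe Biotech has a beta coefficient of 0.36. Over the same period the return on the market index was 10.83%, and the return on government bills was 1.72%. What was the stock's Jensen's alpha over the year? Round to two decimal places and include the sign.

-5.16%

Realised HPR = (P1 + D1 − P0) / P0 = (63.72 + 3.72 − 67.55) / 67.55 = -0.11 / 67.55 = -0.1628%
MRP = 10.83% − 1.72% = 9.11%
CAPM required = R_f + β·MRP = 1.72% + 0.36 × 9.11% = 4.9996%
α = realised − required = -0.1628% − 4.9996% = -5.16%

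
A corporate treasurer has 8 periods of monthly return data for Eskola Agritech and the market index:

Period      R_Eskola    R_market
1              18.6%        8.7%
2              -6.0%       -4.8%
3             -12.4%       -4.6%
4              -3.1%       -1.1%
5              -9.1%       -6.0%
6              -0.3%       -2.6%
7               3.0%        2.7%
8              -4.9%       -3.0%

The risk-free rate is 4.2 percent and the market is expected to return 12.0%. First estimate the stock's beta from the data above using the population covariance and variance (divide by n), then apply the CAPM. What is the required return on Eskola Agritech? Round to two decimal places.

18.79%

Mean R_i = (18.6 − 6.0 − 12.4 − 3.1 − 9.1 − 0.3 + 3.0 − 4.9) / 8 = -1.7750%
Mean R_m = (8.7 − 4.8 − 4.6 − 1.1 − 6.0 − 2.6 + 2.7 − 3.0) / 8 = -1.3375%
Σ(R_i − R̄_i)(R_m − R̄_m) = 310.2575  ⇒  Cov = 310.2575 / 8 = 38.7822
Σ(R_m − R̄_m)² = 165.8388  ⇒  Var(R_m) = 165.8388 / 8 = 20.7299
β = Cov / Var(R_m) = 38.7822 / 20.7299 = 1.8708
MRP = 12.0% − 4.2% = 7.80%
E(R) = R_f + β × MRP = 4.2% + 1.8708 × 7.8% = 18.79%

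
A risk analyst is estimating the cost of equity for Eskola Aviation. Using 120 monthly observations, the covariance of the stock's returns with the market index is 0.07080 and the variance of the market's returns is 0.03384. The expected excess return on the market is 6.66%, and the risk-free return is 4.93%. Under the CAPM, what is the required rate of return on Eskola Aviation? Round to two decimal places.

18.86%

β = Cov(R_i, R_m) / Var(R_m) = 0.07080 / 0.03384 = 2.0922
E(R) = R_f + β × MRP = 4.93% + 2.0922 × 6.66% = 18.86%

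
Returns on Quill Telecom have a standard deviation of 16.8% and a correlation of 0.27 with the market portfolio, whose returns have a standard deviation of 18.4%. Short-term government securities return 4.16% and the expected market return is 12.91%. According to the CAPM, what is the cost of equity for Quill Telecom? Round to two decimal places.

6.32%

β = ρ × σ_i / σ_m = 0.27 × 16.8% / 18.4% = 0.2465
MRP = 12.91% − 4.16% = 8.75%
E(R) = 4.16% + 0.2465 × 8.75% = 6.32%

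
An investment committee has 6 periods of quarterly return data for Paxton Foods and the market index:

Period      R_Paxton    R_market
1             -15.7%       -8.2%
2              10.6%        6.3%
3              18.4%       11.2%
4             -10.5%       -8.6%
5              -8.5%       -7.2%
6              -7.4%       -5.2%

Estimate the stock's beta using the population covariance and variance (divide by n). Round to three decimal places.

1.562

Mean R_i = (-15.7 + 10.6 + 18.4 − 10.5 − 8.5 − 7.4) / 6 = -2.1833%
Mean R_m = (-8.2 + 6.3 + 11.2 − 8.6 − 7.2 − 5.2) / 6 = -1.9500%
Σ(R_i − R̄_i)(R_m − R̄_m) = 566.0350  ⇒  Cov = 566.0350 / 6 = 94.3392
Σ(R_m − R̄_m)² = 362.3950  ⇒  Var(R_m) = 362.3950 / 6 = 60.3992
β = Cov / Var(R_m) = 94.3392 / 60.3992 = 1.5619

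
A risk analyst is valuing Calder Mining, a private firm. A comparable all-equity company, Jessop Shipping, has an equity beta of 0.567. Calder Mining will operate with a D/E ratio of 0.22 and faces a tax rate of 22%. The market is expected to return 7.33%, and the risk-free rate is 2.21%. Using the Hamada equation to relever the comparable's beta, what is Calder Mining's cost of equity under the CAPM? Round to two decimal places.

5.61%

β_L = β_U × [1 + (1 − t)(D/E)] = 0.567 × [1 + (1 − 0.22) × 0.22]
    = 0.567 × [1 + 0.78 × 0.22] = 0.567 × 1.1716 = 0.6643
MRP = 7.33% − 2.21% = 5.12%
E(R) = R_f + β_L × MRP = 2.21% + 0.6643 × 5.12% = 5.61%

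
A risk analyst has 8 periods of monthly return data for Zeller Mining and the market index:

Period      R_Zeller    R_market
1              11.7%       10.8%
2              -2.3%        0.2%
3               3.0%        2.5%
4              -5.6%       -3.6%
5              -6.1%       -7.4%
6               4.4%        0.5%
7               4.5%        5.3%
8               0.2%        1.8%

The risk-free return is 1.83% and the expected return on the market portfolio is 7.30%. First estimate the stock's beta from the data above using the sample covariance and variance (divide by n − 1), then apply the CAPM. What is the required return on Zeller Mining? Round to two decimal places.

7.39%

Mean R_i = (11.7 − 2.3 + 3.0 − 5.6 − 6.1 + 4.4 + 4.5 + 0.2) / 8 = 1.2250%
Mean R_m = (10.8 + 0.2 + 2.5 − 3.6 − 7.4 + 0.5 + 5.3 + 1.8) / 8 = 1.2625%
Σ(R_i − R̄_i)(R_m − R̄_m) = 212.7375  ⇒  Cov = 212.7375 / 7 = 30.3911
Σ(R_m − R̄_m)² = 209.4788  ⇒  Var(R_m) = 209.4788 / 7 = 29.9255
β = Cov / Var(R_m) = 30.3911 / 29.9255 = 1.0156
MRP = 7.30% − 1.83% = 5.47%
E(R) = R_f + β × MRP = 1.83% + 1.0156 × 5.47% = 7.39%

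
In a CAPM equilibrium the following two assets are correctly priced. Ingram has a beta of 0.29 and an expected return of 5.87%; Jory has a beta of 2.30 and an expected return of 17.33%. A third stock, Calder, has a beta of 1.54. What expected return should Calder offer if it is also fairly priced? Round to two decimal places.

MRP (SML slope) = (17.33% − 5.87%) / (2.30 − 0.29) = 11.46% / 2.01 = 5.7015%
R_f (intercept) = 5.87% − 0.29 × 5.7015% = 4.2166%
E(R_Calder) = R_f + β × MRP = 4.2166% + 1.54 × 5.7015% = 13.00%

13.00%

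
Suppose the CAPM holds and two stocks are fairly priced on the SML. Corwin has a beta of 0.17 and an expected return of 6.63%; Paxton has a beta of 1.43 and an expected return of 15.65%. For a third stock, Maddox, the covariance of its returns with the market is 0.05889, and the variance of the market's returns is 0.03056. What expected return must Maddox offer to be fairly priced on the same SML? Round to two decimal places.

MRP = (15.65% − 6.63%) / (1.43 − 0.17) = 7.1587%
R_f = 6.63% − 0.17 × 7.1587% = 5.4130%
β_Maddox = Cov / Var(R_m) = 0.05889 / 0.03056 = 1.9270
E(R_Maddox) = R_f + β × MRP = 5.4130% + 1.9270 × 7.1587% = 19.21%

19.21%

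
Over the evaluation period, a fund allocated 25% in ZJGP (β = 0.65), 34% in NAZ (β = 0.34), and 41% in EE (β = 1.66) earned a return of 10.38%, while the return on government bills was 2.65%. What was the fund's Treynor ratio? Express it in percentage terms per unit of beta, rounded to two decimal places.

8.06%

β_P = 0.25×0.65 + 0.34×0.34 + 0.41×1.66 = 0.9587
Treynor = (R_P − R_f) / β_P = (10.38% − 2.65%) / 0.9587 = 7.73% / 0.9587 = 8.06%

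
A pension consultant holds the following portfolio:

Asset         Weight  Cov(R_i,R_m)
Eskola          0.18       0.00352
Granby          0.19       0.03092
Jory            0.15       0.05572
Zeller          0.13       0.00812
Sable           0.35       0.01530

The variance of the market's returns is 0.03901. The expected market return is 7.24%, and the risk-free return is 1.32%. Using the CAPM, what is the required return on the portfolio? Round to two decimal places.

β_Eskola = 0.00352 / 0.03901 = 0.0902
β_Granby = 0.03092 / 0.03901 = 0.7926
β_Jory = 0.05572 / 0.03901 = 1.4284
β_Zeller = 0.00812 / 0.03901 = 0.2082
β_Sable = 0.01530 / 0.03901 = 0.3922
β_P = Σ w_i β_i = 0.18×0.0902 + 0.19×0.7926 + 0.15×1.4284 + 0.13×0.2082 + 0.35×0.3922 = 0.5454
MRP = 7.24% − 1.32% = 5.92%
E(R_P) = R_f + β_P × MRP = 1.32% + 0.5454 × 5.92% = 4.55%

4.55%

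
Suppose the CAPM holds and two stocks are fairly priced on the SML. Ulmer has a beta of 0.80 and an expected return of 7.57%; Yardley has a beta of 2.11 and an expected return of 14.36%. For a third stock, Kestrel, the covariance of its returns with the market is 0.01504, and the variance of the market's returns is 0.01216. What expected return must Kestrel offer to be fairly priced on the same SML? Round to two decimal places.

MRP = (14.36% − 7.57%) / (2.11 − 0.80) = 5.1832%
R_f = 7.57% − 0.80 × 5.1832% = 3.4234%
β_Kestrel = Cov / Var(R_m) = 0.01504 / 0.01216 = 1.2368
E(R_Kestrel) = R_f + β × MRP = 3.4234% + 1.2368 × 5.1832% = 9.83%

9.83%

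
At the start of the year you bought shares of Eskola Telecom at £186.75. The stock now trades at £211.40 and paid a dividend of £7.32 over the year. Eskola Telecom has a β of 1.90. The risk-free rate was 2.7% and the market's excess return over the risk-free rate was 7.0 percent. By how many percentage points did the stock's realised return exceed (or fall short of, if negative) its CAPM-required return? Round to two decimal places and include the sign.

+1.12%

Realised HPR = (P1 + D1 − P0) / P0 = (211.40 + 7.32 − 186.75) / 186.75 = 31.97 / 186.75 = 17.1191%
CAPM required = R_f + β·MRP = 2.7% + 1.90 × 7.0% = 16.0000%
α = realised − required = 17.1191% − 16.0000% = +1.12%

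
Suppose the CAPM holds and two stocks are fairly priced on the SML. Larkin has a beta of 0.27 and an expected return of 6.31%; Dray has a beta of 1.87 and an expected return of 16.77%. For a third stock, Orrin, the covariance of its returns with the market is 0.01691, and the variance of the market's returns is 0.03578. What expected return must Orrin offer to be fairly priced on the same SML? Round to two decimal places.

MRP = (16.77% − 6.31%) / (1.87 − 0.27) = 6.5375%
R_f = 6.31% − 0.27 × 6.5375% = 4.5449%
β_Orrin = Cov / Var(R_m) = 0.01691 / 0.03578 = 0.4726
E(R_Orrin) = R_f + β × MRP = 4.5449% + 0.4726 × 6.5375% = 7.63%

7.63%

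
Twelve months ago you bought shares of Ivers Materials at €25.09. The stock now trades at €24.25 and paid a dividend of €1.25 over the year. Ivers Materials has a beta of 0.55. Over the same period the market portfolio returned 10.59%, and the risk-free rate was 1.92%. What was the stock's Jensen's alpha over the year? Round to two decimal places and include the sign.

Realised HPR = (P1 + D1 − P0) / P0 = (24.25 + 1.25 − 25.09) / 25.09 = 0.41 / 25.09 = 1.6341%
MRP = 10.59% − 1.92% = 8.67%
CAPM required = R_f + β·MRP = 1.92% + 0.55 × 8.67% = 6.6885%
α = realised − required = 1.6341% − 6.6885% = -5.05%

-5.05%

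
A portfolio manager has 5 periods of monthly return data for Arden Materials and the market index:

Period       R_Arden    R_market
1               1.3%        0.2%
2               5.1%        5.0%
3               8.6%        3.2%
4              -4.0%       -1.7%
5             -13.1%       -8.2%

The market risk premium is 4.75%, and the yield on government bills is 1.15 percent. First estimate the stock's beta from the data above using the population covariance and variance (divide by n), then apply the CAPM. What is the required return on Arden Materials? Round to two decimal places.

Mean R_i = (1.3 + 5.1 + 8.6 − 4.0 − 13.1) / 5 = -0.4200%
Mean R_m = (0.2 + 5.0 + 3.2 − 1.7 − 8.2) / 5 = -0.3000%
Σ(R_i − R̄_i)(R_m − R̄_m) = 166.8700  ⇒  Cov = 166.8700 / 5 = 33.3740
Σ(R_m − R̄_m)² = 104.9600  ⇒  Var(R_m) = 104.9600 / 5 = 20.9920
β = Cov / Var(R_m) = 33.3740 / 20.9920 = 1.5898
E(R) = R_f + β × MRP = 1.15% + 1.5898 × 4.75% = 8.70%

8.70%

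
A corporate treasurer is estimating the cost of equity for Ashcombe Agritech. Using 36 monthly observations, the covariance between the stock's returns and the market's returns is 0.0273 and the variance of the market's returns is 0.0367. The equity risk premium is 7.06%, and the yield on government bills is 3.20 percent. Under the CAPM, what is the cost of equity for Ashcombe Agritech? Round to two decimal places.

β = Cov(R_i, R_m) / Var(R_m) = 0.0273 / 0.0367 = 0.7439
E(R) = R_f + β × MRP = 3.20% + 0.7439 × 7.06% = 8.45%

8.45%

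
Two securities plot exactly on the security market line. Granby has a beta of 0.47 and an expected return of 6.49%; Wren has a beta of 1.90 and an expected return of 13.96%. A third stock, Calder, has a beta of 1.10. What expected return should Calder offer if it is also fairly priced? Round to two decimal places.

9.78%

MRP (SML slope) = (13.96% − 6.49%) / (1.90 − 0.47) = 7.47% / 1.43 = 5.2238%
R_f (intercept) = 6.49% − 0.47 × 5.2238% = 4.0348%
E(R_Calder) = R_f + β × MRP = 4.0348% + 1.10 × 5.2238% = 9.78%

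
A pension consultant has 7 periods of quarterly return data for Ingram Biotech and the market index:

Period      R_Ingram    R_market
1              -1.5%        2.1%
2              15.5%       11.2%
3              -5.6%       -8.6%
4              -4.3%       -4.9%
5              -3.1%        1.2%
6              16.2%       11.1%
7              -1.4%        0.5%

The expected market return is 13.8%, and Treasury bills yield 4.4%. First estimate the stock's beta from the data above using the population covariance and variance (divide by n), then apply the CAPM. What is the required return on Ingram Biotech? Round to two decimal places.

15.41%

Mean R_i = (-1.5 + 15.5 − 5.6 − 4.3 − 3.1 + 16.2 − 1.4) / 7 = 2.2571%
Mean R_m = (2.1 + 11.2 − 8.6 − 4.9 + 1.2 + 11.1 + 0.5) / 7 = 1.8000%
Σ(R_i − R̄_i)(R_m − R̄_m) = 386.6400  ⇒  Cov = 386.6400 / 7 = 55.2343
Σ(R_m − R̄_m)² = 330.0400  ⇒  Var(R_m) = 330.0400 / 7 = 47.1486
β = Cov / Var(R_m) = 55.2343 / 47.1486 = 1.1715
MRP = 13.8% − 4.4% = 9.40%
E(R) = R_f + β × MRP = 4.4% + 1.1715 × 9.4% = 15.41%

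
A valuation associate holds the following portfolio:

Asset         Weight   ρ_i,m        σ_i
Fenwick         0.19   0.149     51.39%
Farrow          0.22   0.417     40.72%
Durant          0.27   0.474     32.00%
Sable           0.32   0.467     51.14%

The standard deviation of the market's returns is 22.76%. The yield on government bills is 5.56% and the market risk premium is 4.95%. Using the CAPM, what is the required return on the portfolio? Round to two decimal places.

β_Fenwick = 0.149 × 51.39% / 22.76% = 0.3364
β_Farrow = 0.417 × 40.72% / 22.76% = 0.7461
β_Durant = 0.474 × 32.00% / 22.76% = 0.6664
β_Sable = 0.467 × 51.14% / 22.76% = 1.0493
β_P = Σ w_i β_i = 0.19×0.3364 + 0.22×0.7461 + 0.27×0.6664 + 0.32×1.0493 = 0.7438
E(R_P) = R_f + β_P × MRP = 5.56% + 0.7438 × 4.95% = 9.24%

9.24%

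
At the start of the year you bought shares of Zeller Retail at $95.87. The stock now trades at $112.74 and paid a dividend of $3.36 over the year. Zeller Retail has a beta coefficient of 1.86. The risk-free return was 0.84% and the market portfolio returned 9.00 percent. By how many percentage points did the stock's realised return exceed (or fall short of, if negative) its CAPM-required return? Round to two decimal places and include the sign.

Realised HPR = (P1 + D1 − P0) / P0 = (112.74 + 3.36 − 95.87) / 95.87 = 20.23 / 95.87 = 21.1015%
MRP = 9.00% − 0.84% = 8.16%
CAPM required = R_f + β·MRP = 0.84% + 1.86 × 8.16% = 16.0176%
α = realised − required = 21.1015% − 16.0176% = +5.08%

+5.08%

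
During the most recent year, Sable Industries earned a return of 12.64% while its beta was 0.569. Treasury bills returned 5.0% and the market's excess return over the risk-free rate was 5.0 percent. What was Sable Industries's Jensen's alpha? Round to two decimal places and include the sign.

CAPM benchmark = R_f + β(R_m − R_f) = 5.0% + 0.569 × 5.0% = 7.8450%
α = actual − benchmark = 12.64% − 7.8450% = +4.80%

+4.80%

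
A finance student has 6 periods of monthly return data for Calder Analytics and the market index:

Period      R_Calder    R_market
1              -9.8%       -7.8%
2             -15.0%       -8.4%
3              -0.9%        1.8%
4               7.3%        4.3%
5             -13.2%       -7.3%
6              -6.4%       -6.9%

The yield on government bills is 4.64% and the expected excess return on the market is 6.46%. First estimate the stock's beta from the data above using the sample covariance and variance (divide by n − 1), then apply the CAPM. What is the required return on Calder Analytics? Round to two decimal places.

Mean R_i = (-9.8 − 15.0 − 0.9 + 7.3 − 13.2 − 6.4) / 6 = -6.3333%
Mean R_m = (-7.8 − 8.4 + 1.8 + 4.3 − 7.3 − 6.9) / 6 = -4.0500%
Σ(R_i − R̄_i)(R_m − R̄_m) = 218.8300  ⇒  Cov = 218.8300 / 5 = 43.7660
Σ(R_m − R̄_m)² = 155.6150  ⇒  Var(R_m) = 155.6150 / 5 = 31.1230
β = Cov / Var(R_m) = 43.7660 / 31.1230 = 1.4062
E(R) = R_f + β × MRP = 4.64% + 1.4062 × 6.46% = 13.72%

13.72%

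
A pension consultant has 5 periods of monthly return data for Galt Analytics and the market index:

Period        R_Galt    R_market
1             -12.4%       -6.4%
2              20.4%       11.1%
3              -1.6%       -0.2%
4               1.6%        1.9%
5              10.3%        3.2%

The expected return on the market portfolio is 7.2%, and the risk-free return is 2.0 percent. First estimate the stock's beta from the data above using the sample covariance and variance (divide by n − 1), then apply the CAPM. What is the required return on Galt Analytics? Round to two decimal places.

Mean R_i = (-12.4 + 20.4 − 1.6 + 1.6 + 10.3) / 5 = 3.6600%
Mean R_m = (-6.4 + 11.1 − 0.2 + 1.9 + 3.2) / 5 = 1.9200%
Σ(R_i − R̄_i)(R_m − R̄_m) = 306.9840  ⇒  Cov = 306.9840 / 4 = 76.7460
Σ(R_m − R̄_m)² = 159.6280  ⇒  Var(R_m) = 159.6280 / 4 = 39.9070
β = Cov / Var(R_m) = 76.7460 / 39.9070 = 1.9231
MRP = 7.2% − 2.0% = 5.20%
E(R) = R_f + β × MRP = 2.0% + 1.9231 × 5.2% = 12.00%

12.00%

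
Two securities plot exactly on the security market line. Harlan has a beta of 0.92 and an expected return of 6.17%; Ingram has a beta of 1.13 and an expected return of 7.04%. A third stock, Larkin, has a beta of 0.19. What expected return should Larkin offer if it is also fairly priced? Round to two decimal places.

3.15%

MRP (SML slope) = (7.04% − 6.17%) / (1.13 − 0.92) = 0.87% / 0.21 = 4.1429%
R_f (intercept) = 6.17% − 0.92 × 4.1429% = 2.3585%
E(R_Larkin) = R_f + β × MRP = 2.3585% + 0.19 × 4.1429% = 3.15%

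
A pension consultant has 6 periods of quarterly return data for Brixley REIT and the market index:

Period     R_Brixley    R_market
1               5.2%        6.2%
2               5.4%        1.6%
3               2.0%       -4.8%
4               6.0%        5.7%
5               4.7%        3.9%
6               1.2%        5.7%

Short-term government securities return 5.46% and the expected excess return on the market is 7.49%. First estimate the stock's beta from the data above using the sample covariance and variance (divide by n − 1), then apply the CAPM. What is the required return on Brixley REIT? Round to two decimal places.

6.81%

Mean R_i = (5.2 + 5.4 + 2.0 + 6.0 + 4.7 + 1.2) / 6 = 4.0833%
Mean R_m = (6.2 + 1.6 − 4.8 + 5.7 + 3.9 + 5.7) / 6 = 3.0500%
Σ(R_i − R̄_i)(R_m − R̄_m) = 15.9250  ⇒  Cov = 15.9250 / 5 = 3.1850
Σ(R_m − R̄_m)² = 88.4150  ⇒  Var(R_m) = 88.4150 / 5 = 17.6830
β = Cov / Var(R_m) = 3.1850 / 17.6830 = 0.1801
E(R) = R_f + β × MRP = 5.46% + 0.1801 × 7.49% = 6.81%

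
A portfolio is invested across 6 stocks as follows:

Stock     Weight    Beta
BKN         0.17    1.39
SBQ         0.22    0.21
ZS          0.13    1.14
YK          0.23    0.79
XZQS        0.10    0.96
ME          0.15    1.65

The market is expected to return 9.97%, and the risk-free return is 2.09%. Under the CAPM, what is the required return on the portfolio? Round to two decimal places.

β_P = Σ w_i β_i = 0.17×1.39 + 0.22×0.21 + 0.13×1.14 + 0.23×0.79 + 0.10×0.96 + 0.15×1.65 = 0.9559
MRP = 9.97% − 2.09% = 7.88%
E(R_P) = R_f + β_P × MRP = 2.09% + 0.9559 × 7.88% = 9.62%

9.62%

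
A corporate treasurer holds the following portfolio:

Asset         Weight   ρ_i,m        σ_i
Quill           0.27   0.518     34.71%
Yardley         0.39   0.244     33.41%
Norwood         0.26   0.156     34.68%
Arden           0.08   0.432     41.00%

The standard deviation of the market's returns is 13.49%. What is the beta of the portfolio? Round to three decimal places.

β_Quill = 0.518 × 34.71% / 13.49% = 1.3328
β_Yardley = 0.244 × 33.41% / 13.49% = 0.6043
β_Norwood = 0.156 × 34.68% / 13.49% = 0.4010
β_Arden = 0.432 × 41.00% / 13.49% = 1.3130
β_P = Σ w_i β_i = 0.27×1.3328 + 0.39×0.6043 + 0.26×0.4010 + 0.08×1.3130 = 0.8048

0.805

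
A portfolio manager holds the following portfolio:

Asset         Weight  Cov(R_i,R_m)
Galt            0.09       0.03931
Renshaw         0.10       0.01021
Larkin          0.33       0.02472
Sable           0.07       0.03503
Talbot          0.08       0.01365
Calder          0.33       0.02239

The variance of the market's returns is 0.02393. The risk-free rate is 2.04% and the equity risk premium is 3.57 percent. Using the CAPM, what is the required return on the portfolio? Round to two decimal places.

5.57%

β_Galt = 0.03931 / 0.02393 = 1.6427
β_Renshaw = 0.01021 / 0.02393 = 0.4267
β_Larkin = 0.02472 / 0.02393 = 1.0330
β_Sable = 0.03503 / 0.02393 = 1.4639
β_Talbot = 0.01365 / 0.02393 = 0.5704
β_Calder = 0.02239 / 0.02393 = 0.9356
β_P = Σ w_i β_i = 0.09×1.6427 + 0.10×0.4267 + 0.33×1.0330 + 0.07×1.4639 + 0.08×0.5704 + 0.33×0.9356 = 0.9883
E(R_P) = R_f + β_P × MRP = 2.04% + 0.9883 × 3.57% = 5.57%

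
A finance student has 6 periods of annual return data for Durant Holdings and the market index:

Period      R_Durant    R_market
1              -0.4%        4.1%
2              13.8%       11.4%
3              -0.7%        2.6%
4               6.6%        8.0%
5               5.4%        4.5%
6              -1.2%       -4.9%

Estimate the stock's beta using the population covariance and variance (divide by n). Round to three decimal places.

Mean R_i = (-0.4 + 13.8 − 0.7 + 6.6 + 5.4 − 1.2) / 6 = 3.9167%
Mean R_m = (4.1 + 11.4 + 2.6 + 8.0 + 4.5 − 4.9) / 6 = 4.2833%
Σ(R_i − R̄_i)(R_m − R̄_m) = 136.1817  ⇒  Cov = 136.1817 / 6 = 22.6970
Σ(R_m − R̄_m)² = 151.7083  ⇒  Var(R_m) = 151.7083 / 6 = 25.2847
β = Cov / Var(R_m) = 22.6970 / 25.2847 = 0.8977

0.898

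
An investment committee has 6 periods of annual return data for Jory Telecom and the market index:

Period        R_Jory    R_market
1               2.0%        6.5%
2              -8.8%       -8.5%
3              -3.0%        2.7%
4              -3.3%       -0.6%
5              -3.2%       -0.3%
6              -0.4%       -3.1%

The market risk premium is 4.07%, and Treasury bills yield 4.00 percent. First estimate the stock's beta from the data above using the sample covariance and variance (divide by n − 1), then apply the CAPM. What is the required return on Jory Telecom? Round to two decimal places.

Mean R_i = (2.0 − 8.8 − 3.0 − 3.3 − 3.2 − 0.4) / 6 = -2.7833%
Mean R_m = (6.5 − 8.5 + 2.7 − 0.6 − 0.3 − 3.1) / 6 = -0.5500%
Σ(R_i − R̄_i)(R_m − R̄_m) = 74.6950  ⇒  Cov = 74.6950 / 5 = 14.9390
Σ(R_m − R̄_m)² = 130.0350  ⇒  Var(R_m) = 130.0350 / 5 = 26.0070
β = Cov / Var(R_m) = 14.9390 / 26.0070 = 0.5744
E(R) = R_f + β × MRP = 4.00% + 0.5744 × 4.07% = 6.34%

6.34%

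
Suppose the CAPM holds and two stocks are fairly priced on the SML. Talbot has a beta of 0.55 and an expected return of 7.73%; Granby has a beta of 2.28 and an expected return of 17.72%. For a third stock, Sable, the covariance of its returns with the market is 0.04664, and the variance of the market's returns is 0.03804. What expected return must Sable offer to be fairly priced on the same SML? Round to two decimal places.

MRP = (17.72% − 7.73%) / (2.28 − 0.55) = 5.7746%
R_f = 7.73% − 0.55 × 5.7746% = 4.5540%
β_Sable = Cov / Var(R_m) = 0.04664 / 0.03804 = 1.2261
E(R_Sable) = R_f + β × MRP = 4.5540% + 1.2261 × 5.7746% = 11.63%

11.63%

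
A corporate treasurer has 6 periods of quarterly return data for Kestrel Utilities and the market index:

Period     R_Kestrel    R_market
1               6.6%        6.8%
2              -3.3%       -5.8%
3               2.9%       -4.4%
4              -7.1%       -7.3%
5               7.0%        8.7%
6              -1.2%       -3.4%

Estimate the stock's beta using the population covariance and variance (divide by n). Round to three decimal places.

Mean R_i = (6.6 − 3.3 + 2.9 − 7.1 + 7.0 − 1.2) / 6 = 0.8167%
Mean R_m = (6.8 − 5.8 − 4.4 − 7.3 + 8.7 − 3.4) / 6 = -0.9000%
Σ(R_i − R̄_i)(R_m − R̄_m) = 172.4800  ⇒  Cov = 172.4800 / 6 = 28.7467
Σ(R_m − R̄_m)² = 234.9200  ⇒  Var(R_m) = 234.9200 / 6 = 39.1533
β = Cov / Var(R_m) = 28.7467 / 39.1533 = 0.7342

0.734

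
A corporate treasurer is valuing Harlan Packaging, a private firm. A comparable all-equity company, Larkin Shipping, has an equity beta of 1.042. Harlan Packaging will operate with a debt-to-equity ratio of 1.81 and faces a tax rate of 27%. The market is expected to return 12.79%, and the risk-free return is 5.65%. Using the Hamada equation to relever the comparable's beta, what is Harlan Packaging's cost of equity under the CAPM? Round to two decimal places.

β_L = β_U × [1 + (1 − t)(D/E)] = 1.042 × [1 + (1 − 0.27) × 1.81]
    = 1.042 × [1 + 0.73 × 1.81] = 1.042 × 2.3213 = 2.4188
MRP = 12.79% − 5.65% = 7.14%
E(R) = R_f + β_L × MRP = 5.65% + 2.4188 × 7.14% = 22.92%

22.92%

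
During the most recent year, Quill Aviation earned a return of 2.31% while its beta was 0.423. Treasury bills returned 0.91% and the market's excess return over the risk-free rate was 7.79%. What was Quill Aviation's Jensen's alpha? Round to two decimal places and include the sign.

CAPM benchmark = R_f + β(R_m − R_f) = 0.91% + 0.423 × 7.79% = 4.20517%
α = actual − benchmark = 2.31% − 4.20517% = -1.90%

-1.90%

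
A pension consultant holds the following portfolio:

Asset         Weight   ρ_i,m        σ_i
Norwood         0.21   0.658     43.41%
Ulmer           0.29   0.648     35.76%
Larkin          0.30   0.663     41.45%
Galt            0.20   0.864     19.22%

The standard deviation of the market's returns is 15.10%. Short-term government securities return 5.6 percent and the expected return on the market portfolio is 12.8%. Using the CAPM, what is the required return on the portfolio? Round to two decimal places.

17.18%

β_Norwood = 0.658 × 43.41% / 15.10% = 1.8916
β_Ulmer = 0.648 × 35.76% / 15.10% = 1.5346
β_Larkin = 0.663 × 41.45% / 15.10% = 1.8200
β_Galt = 0.864 × 19.22% / 15.10% = 1.0997
β_P = Σ w_i β_i = 0.21×1.8916 + 0.29×1.5346 + 0.30×1.8200 + 0.20×1.0997 = 1.6082
MRP = 12.8% − 5.6% = 7.20%
E(R_P) = R_f + β_P × MRP = 5.6% + 1.6082 × 7.2% = 17.18%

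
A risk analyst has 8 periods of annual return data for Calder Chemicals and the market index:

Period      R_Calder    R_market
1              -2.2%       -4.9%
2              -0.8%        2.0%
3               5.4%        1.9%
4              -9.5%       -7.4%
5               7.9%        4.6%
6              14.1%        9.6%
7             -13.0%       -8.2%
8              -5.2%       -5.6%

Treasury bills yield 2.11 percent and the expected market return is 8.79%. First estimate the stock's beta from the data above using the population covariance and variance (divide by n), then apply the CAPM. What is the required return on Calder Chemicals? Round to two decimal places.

11.17%

Mean R_i = (-2.2 − 0.8 + 5.4 − 9.5 + 7.9 + 14.1 − 13.0 − 5.2) / 8 = -0.4125%
Mean R_m = (-4.9 + 2.0 + 1.9 − 7.4 + 4.6 + 9.6 − 8.2 − 5.6) / 8 = -1.0000%
Σ(R_i − R̄_i)(R_m − R̄_m) = 393.8600  ⇒  Cov = 393.8600 / 8 = 49.2325
Σ(R_m − R̄_m)² = 290.3000  ⇒  Var(R_m) = 290.3000 / 8 = 36.2875
β = Cov / Var(R_m) = 49.2325 / 36.2875 = 1.3567
MRP = 8.79% − 2.11% = 6.68%
E(R) = R_f + β × MRP = 2.11% + 1.3567 × 6.68% = 11.17%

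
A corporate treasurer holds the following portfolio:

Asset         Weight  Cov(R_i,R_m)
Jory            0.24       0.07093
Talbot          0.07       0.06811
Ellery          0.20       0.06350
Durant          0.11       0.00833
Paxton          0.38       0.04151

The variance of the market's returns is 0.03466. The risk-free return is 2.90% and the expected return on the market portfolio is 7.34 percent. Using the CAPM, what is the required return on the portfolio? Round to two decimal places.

9.46%

β_Jory = 0.07093 / 0.03466 = 2.0465
β_Talbot = 0.06811 / 0.03466 = 1.9651
β_Ellery = 0.06350 / 0.03466 = 1.8321
β_Durant = 0.00833 / 0.03466 = 0.2403
β_Paxton = 0.04151 / 0.03466 = 1.1976
β_P = Σ w_i β_i = 0.24×2.0465 + 0.07×1.9651 + 0.20×1.8321 + 0.11×0.2403 + 0.38×1.1976 = 1.4767
MRP = 7.34% − 2.90% = 4.44%
E(R_P) = R_f + β_P × MRP = 2.90% + 1.4767 × 4.44% = 9.46%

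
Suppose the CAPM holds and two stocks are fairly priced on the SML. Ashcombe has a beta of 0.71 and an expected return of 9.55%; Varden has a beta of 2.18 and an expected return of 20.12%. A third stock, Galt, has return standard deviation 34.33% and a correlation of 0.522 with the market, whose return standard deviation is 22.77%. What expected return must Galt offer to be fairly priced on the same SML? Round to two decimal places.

10.10%

MRP = (20.12% − 9.55%) / (2.18 − 0.71) = 7.1905%
R_f = 9.55% − 0.71 × 7.1905% = 4.4447%
β_Galt = ρ·σ_i/σ_m = 0.522 × 34.33 / 22.77 = 0.7870
E(R_Galt) = R_f + β × MRP = 4.4447% + 0.7870 × 7.1905% = 10.10%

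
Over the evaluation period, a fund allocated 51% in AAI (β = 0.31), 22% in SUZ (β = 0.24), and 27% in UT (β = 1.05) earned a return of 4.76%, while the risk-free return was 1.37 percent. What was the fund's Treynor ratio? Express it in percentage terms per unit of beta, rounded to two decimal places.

6.86%

β_P = 0.51×0.31 + 0.22×0.24 + 0.27×1.05 = 0.4944
Treynor = (R_P − R_f) / β_P = (4.76% − 1.37%) / 0.4944 = 3.39% / 0.4944 = 6.86%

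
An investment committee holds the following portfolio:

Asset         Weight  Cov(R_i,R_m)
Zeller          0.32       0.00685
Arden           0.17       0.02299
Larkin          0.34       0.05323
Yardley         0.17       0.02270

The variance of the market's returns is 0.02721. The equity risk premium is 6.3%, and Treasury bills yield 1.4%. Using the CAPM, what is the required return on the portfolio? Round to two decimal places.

β_Zeller = 0.00685 / 0.02721 = 0.2517
β_Arden = 0.02299 / 0.02721 = 0.8449
β_Larkin = 0.05323 / 0.02721 = 1.9563
β_Yardley = 0.02270 / 0.02721 = 0.8343
β_P = Σ w_i β_i = 0.32×0.2517 + 0.17×0.8449 + 0.34×1.9563 + 0.17×0.8343 = 1.0312
E(R_P) = R_f + β_P × MRP = 1.4% + 1.0312 × 6.3% = 7.90%

7.90%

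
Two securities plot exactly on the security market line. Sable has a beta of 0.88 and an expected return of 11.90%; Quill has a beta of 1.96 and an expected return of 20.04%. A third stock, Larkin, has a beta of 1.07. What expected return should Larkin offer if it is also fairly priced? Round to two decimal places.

MRP (SML slope) = (20.04% − 11.90%) / (1.96 − 0.88) = 8.14% / 1.08 = 7.5370%
R_f (intercept) = 11.90% − 0.88 × 7.5370% = 5.2674%
E(R_Larkin) = R_f + β × MRP = 5.2674% + 1.07 × 7.5370% = 13.33%

13.33%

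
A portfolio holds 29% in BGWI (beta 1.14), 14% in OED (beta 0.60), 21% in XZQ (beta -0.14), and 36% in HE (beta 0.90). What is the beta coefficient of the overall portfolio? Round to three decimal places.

0.709

β_P = Σ w_i β_i = 0.29×1.14 + 0.14×0.60 + 0.21×-0.14 + 0.36×0.90 = 0.7092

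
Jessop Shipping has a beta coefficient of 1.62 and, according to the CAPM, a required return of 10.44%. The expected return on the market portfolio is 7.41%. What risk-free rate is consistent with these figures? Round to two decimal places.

2.52%

E(R) = R_f + β(E(R_m) − R_f) = R_f(1 − β) + β·E(R_m)
10.44% = R_f × (1 − 1.62) + 1.62 × 7.41%
10.44% = R_f × -0.62 + 12.0042%
R_f = (10.44% − 12.0042%) / -0.62 = 2.52%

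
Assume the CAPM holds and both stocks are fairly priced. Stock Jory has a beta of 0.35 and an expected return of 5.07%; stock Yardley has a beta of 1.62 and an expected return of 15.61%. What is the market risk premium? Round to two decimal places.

8.30%

Both satisfy E(R) = R_f + β·MRP, so the slope of the SML is
MRP = (15.61% − 5.07%) / (1.62 − 0.35) = 10.54% / 1.27 = 8.2992%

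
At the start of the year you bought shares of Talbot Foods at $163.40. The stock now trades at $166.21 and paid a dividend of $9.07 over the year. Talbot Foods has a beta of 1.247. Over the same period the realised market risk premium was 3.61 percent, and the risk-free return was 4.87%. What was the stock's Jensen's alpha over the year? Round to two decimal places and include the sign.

Realised HPR = (P1 + D1 − P0) / P0 = (166.21 + 9.07 − 163.40) / 163.40 = 11.88 / 163.40 = 7.2705%
CAPM required = R_f + β·MRP = 4.87% + 1.247 × 3.61% = 9.37167%
α = realised − required = 7.2705% − 9.37167% = -2.10%

-2.10%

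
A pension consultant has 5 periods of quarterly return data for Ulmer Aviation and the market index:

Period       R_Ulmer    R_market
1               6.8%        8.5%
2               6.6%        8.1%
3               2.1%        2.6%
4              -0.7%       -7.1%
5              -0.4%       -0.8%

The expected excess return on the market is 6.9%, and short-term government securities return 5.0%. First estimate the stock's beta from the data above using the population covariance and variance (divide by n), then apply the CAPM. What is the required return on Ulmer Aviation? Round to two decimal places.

Mean R_i = (6.8 + 6.6 + 2.1 − 0.7 − 0.4) / 5 = 2.8800%
Mean R_m = (8.5 + 8.1 + 2.6 − 7.1 − 0.8) / 5 = 2.2600%
Σ(R_i − R̄_i)(R_m − R̄_m) = 89.4660  ⇒  Cov = 89.4660 / 5 = 17.8932
Σ(R_m − R̄_m)² = 170.1320  ⇒  Var(R_m) = 170.1320 / 5 = 34.0264
β = Cov / Var(R_m) = 17.8932 / 34.0264 = 0.5259
E(R) = R_f + β × MRP = 5.0% + 0.5259 × 6.9% = 8.63%

8.63%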